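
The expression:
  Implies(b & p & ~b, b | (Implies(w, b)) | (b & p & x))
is always true.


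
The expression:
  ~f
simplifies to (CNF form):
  ~f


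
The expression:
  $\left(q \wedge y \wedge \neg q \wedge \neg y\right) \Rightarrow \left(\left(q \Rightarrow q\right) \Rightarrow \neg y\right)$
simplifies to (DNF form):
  $\text{True}$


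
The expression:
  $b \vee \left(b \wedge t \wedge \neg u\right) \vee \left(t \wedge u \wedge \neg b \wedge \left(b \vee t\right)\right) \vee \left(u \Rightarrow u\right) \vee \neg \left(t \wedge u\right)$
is always true.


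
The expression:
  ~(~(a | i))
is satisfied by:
  {i: True, a: True}
  {i: True, a: False}
  {a: True, i: False}


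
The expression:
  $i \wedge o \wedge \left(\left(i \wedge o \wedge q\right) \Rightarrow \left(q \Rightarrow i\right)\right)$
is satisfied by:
  {i: True, o: True}


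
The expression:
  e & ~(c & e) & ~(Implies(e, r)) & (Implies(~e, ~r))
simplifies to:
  e & ~c & ~r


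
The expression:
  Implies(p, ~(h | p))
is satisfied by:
  {p: False}


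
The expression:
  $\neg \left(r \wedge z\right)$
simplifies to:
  $\neg r \vee \neg z$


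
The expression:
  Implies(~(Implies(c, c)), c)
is always true.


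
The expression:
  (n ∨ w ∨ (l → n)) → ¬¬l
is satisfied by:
  {l: True}


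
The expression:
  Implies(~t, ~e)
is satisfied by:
  {t: True, e: False}
  {e: False, t: False}
  {e: True, t: True}


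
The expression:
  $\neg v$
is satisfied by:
  {v: False}


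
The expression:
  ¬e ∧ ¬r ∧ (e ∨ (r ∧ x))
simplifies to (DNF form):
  False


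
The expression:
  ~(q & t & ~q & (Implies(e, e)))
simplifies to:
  True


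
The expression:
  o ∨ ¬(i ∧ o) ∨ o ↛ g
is always true.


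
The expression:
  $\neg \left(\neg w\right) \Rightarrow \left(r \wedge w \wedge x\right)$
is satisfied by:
  {r: True, x: True, w: False}
  {r: True, x: False, w: False}
  {x: True, r: False, w: False}
  {r: False, x: False, w: False}
  {r: True, w: True, x: True}


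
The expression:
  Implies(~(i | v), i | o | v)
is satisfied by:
  {i: True, o: True, v: True}
  {i: True, o: True, v: False}
  {i: True, v: True, o: False}
  {i: True, v: False, o: False}
  {o: True, v: True, i: False}
  {o: True, v: False, i: False}
  {v: True, o: False, i: False}


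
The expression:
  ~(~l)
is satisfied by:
  {l: True}


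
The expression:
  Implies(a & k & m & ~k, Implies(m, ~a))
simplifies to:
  True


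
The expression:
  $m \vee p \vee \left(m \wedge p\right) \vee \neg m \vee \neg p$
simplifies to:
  $\text{True}$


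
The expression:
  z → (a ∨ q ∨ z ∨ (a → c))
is always true.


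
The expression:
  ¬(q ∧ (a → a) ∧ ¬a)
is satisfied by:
  {a: True, q: False}
  {q: False, a: False}
  {q: True, a: True}


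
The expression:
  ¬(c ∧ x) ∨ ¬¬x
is always true.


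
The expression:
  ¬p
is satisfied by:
  {p: False}


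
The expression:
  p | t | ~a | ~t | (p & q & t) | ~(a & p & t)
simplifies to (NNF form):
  True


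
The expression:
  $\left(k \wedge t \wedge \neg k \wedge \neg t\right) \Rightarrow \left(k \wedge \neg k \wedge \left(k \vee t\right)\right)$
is always true.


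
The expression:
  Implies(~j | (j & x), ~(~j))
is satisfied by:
  {j: True}


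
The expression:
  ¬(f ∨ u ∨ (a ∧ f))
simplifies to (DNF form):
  ¬f ∧ ¬u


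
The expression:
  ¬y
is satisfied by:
  {y: False}


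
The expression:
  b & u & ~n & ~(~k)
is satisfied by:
  {k: True, u: True, b: True, n: False}


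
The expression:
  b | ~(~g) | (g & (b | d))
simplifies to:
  b | g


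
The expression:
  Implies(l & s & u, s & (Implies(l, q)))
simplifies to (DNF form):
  q | ~l | ~s | ~u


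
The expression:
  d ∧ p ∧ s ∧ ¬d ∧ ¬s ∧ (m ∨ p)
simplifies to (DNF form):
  False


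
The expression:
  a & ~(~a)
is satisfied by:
  {a: True}


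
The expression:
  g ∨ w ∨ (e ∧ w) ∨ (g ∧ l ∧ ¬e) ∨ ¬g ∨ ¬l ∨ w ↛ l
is always true.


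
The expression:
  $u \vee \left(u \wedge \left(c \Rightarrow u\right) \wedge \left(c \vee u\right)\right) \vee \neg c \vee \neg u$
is always true.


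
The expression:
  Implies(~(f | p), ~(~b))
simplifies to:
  b | f | p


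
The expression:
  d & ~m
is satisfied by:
  {d: True, m: False}


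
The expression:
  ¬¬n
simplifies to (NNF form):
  n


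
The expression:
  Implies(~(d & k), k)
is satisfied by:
  {k: True}


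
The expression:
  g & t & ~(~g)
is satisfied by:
  {t: True, g: True}


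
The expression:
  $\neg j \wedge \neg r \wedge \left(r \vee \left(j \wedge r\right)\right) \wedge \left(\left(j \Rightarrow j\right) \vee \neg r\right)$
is never true.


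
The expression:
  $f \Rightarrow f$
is always true.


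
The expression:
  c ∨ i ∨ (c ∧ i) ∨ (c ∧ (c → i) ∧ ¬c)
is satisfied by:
  {i: True, c: True}
  {i: True, c: False}
  {c: True, i: False}


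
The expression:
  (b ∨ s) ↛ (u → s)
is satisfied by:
  {u: True, b: True, s: False}


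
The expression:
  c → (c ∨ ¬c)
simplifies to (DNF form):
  True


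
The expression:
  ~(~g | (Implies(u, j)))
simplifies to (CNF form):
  g & u & ~j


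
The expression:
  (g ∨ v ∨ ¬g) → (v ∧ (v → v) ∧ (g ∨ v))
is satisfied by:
  {v: True}


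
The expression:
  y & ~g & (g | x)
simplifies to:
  x & y & ~g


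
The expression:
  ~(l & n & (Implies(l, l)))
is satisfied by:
  {l: False, n: False}
  {n: True, l: False}
  {l: True, n: False}


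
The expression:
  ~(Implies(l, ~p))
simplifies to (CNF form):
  l & p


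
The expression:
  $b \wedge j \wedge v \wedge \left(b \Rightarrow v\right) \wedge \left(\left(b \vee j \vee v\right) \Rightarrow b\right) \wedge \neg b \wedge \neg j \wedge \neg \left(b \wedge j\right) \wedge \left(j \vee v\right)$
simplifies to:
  $\text{False}$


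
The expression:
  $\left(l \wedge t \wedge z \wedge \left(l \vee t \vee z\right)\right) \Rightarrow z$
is always true.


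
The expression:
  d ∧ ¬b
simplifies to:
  d ∧ ¬b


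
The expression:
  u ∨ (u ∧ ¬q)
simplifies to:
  u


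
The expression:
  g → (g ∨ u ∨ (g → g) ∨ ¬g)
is always true.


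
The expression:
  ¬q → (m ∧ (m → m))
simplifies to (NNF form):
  m ∨ q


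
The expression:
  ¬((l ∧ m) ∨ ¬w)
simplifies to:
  w ∧ (¬l ∨ ¬m)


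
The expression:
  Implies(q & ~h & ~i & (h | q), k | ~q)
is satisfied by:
  {i: True, k: True, h: True, q: False}
  {i: True, k: True, h: False, q: False}
  {i: True, h: True, q: False, k: False}
  {i: True, h: False, q: False, k: False}
  {k: True, h: True, q: False, i: False}
  {k: True, h: False, q: False, i: False}
  {h: True, k: False, q: False, i: False}
  {h: False, k: False, q: False, i: False}
  {i: True, k: True, q: True, h: True}
  {i: True, k: True, q: True, h: False}
  {i: True, q: True, h: True, k: False}
  {i: True, q: True, h: False, k: False}
  {q: True, k: True, h: True, i: False}
  {q: True, k: True, h: False, i: False}
  {q: True, h: True, k: False, i: False}


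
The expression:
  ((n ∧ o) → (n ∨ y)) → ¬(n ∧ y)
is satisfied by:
  {y: False, n: False}
  {n: True, y: False}
  {y: True, n: False}


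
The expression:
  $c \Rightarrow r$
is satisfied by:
  {r: True, c: False}
  {c: False, r: False}
  {c: True, r: True}


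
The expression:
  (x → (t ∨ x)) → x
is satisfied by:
  {x: True}


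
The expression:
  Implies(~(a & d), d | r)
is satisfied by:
  {r: True, d: True}
  {r: True, d: False}
  {d: True, r: False}


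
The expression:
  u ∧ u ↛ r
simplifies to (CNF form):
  u ∧ ¬r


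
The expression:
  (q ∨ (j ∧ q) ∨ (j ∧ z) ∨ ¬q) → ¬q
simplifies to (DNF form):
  ¬q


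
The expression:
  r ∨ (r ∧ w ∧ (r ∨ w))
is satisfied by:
  {r: True}


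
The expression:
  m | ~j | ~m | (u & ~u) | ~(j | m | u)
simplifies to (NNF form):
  True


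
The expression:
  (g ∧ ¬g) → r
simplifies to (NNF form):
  True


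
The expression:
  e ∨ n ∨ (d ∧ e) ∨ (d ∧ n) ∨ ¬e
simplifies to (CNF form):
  True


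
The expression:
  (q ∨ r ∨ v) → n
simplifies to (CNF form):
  (n ∨ ¬q) ∧ (n ∨ ¬r) ∧ (n ∨ ¬v)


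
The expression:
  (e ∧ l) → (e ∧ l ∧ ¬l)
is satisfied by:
  {l: False, e: False}
  {e: True, l: False}
  {l: True, e: False}


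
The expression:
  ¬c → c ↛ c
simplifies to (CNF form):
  c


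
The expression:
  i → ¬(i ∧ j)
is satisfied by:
  {i: False, j: False}
  {j: True, i: False}
  {i: True, j: False}


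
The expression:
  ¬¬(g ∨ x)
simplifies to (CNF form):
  g ∨ x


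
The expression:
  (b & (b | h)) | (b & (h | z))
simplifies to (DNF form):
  b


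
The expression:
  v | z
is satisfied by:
  {z: True, v: True}
  {z: True, v: False}
  {v: True, z: False}


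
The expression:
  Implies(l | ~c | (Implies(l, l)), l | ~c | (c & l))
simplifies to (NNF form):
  l | ~c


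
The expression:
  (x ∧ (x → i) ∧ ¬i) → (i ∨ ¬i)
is always true.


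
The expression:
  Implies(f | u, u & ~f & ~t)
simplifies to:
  ~f & (~t | ~u)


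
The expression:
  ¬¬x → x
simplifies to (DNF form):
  True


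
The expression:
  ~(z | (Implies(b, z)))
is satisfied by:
  {b: True, z: False}


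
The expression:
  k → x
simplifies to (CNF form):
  x ∨ ¬k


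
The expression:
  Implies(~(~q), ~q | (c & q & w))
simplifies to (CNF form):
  (c | ~q) & (w | ~q)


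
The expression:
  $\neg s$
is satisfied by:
  {s: False}


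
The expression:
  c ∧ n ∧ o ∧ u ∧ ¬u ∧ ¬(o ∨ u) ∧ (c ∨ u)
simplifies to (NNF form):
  False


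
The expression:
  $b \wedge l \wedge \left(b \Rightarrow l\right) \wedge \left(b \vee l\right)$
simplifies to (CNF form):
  $b \wedge l$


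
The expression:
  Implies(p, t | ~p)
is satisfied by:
  {t: True, p: False}
  {p: False, t: False}
  {p: True, t: True}


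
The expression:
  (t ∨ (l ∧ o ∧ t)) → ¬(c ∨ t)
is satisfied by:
  {t: False}


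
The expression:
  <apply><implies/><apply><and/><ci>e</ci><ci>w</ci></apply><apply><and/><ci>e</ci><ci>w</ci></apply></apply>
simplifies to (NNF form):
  <true/>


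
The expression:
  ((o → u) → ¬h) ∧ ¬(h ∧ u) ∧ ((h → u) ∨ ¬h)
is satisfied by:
  {h: False}


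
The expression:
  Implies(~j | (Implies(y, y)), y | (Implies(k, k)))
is always true.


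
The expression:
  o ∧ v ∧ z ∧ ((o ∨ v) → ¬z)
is never true.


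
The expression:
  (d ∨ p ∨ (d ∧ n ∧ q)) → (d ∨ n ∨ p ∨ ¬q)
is always true.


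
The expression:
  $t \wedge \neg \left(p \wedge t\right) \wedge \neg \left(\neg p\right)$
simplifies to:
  $\text{False}$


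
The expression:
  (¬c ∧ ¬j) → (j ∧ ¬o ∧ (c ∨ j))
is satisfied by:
  {c: True, j: True}
  {c: True, j: False}
  {j: True, c: False}


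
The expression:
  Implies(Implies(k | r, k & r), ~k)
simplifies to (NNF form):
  ~k | ~r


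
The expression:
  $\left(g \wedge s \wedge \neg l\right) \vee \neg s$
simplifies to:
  $\left(g \wedge \neg l\right) \vee \neg s$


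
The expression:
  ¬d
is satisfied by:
  {d: False}


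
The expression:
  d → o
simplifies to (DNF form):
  o ∨ ¬d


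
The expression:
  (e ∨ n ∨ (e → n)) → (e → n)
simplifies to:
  n ∨ ¬e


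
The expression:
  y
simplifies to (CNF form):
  y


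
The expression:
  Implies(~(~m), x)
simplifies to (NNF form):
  x | ~m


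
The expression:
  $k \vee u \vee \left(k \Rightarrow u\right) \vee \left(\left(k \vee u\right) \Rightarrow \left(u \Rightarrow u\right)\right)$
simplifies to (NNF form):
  $\text{True}$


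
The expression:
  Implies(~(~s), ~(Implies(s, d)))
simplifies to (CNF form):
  ~d | ~s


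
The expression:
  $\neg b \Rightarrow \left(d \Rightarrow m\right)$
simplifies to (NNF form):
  $b \vee m \vee \neg d$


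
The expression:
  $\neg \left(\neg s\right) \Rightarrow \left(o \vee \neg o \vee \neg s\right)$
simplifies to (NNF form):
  $\text{True}$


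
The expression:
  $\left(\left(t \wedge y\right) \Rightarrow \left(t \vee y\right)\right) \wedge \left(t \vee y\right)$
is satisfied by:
  {y: True, t: True}
  {y: True, t: False}
  {t: True, y: False}


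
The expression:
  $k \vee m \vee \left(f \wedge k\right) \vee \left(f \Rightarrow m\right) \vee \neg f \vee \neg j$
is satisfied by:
  {k: True, m: True, j: False, f: False}
  {k: True, m: False, j: False, f: False}
  {m: True, f: False, k: False, j: False}
  {f: False, m: False, k: False, j: False}
  {f: True, k: True, m: True, j: False}
  {f: True, k: True, m: False, j: False}
  {f: True, m: True, k: False, j: False}
  {f: True, m: False, k: False, j: False}
  {j: True, k: True, m: True, f: False}
  {j: True, k: True, m: False, f: False}
  {j: True, m: True, k: False, f: False}
  {j: True, m: False, k: False, f: False}
  {f: True, j: True, k: True, m: True}
  {f: True, j: True, k: True, m: False}
  {f: True, j: True, m: True, k: False}


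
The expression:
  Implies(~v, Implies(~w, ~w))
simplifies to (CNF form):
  True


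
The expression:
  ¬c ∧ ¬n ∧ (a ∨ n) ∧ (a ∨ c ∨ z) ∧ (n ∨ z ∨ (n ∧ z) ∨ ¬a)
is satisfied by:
  {z: True, a: True, n: False, c: False}


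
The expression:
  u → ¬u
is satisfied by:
  {u: False}


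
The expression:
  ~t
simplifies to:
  ~t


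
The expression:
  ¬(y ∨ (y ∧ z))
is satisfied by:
  {y: False}


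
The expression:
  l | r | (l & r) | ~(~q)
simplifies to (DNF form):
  l | q | r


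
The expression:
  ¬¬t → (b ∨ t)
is always true.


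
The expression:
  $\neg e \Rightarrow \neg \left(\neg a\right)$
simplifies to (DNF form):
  $a \vee e$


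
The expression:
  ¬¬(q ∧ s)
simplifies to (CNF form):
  q ∧ s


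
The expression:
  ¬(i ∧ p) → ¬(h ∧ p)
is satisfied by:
  {i: True, p: False, h: False}
  {p: False, h: False, i: False}
  {i: True, h: True, p: False}
  {h: True, p: False, i: False}
  {i: True, p: True, h: False}
  {p: True, i: False, h: False}
  {i: True, h: True, p: True}


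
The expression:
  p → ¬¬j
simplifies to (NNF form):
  j ∨ ¬p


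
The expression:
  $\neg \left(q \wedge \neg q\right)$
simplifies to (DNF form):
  $\text{True}$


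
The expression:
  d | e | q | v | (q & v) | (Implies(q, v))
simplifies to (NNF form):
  True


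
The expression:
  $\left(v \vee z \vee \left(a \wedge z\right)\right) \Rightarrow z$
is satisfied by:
  {z: True, v: False}
  {v: False, z: False}
  {v: True, z: True}


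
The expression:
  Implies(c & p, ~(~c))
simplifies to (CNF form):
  True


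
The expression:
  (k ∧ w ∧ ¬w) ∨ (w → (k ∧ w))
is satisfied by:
  {k: True, w: False}
  {w: False, k: False}
  {w: True, k: True}


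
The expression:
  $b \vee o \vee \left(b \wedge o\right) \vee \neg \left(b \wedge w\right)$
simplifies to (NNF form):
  $\text{True}$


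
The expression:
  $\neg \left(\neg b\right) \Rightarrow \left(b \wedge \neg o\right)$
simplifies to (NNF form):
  $\neg b \vee \neg o$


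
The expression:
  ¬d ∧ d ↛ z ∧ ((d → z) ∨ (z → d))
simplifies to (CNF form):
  False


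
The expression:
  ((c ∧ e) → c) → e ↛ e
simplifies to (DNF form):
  False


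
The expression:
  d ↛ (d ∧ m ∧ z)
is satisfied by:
  {d: True, m: False, z: False}
  {z: True, d: True, m: False}
  {m: True, d: True, z: False}


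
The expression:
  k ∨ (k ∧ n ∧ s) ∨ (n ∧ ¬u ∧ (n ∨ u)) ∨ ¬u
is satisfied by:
  {k: True, u: False}
  {u: False, k: False}
  {u: True, k: True}


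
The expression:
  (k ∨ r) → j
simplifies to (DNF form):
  j ∨ (¬k ∧ ¬r)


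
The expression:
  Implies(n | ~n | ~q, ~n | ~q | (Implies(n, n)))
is always true.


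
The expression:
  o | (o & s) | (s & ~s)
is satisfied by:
  {o: True}


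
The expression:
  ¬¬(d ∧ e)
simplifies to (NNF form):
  d ∧ e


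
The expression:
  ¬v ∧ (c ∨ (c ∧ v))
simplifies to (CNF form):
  c ∧ ¬v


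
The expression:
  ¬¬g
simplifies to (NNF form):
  g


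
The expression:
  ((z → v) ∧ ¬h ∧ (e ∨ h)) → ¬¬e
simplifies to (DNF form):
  True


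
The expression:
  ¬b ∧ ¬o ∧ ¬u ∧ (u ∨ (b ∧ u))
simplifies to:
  False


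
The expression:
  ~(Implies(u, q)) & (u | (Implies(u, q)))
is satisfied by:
  {u: True, q: False}


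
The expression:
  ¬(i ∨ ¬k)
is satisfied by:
  {k: True, i: False}


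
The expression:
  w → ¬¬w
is always true.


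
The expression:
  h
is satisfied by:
  {h: True}


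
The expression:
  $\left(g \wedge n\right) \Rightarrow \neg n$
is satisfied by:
  {g: False, n: False}
  {n: True, g: False}
  {g: True, n: False}


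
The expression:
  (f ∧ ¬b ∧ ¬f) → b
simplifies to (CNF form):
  True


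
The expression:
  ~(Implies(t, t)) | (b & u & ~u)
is never true.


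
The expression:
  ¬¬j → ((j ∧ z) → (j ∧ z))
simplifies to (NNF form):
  True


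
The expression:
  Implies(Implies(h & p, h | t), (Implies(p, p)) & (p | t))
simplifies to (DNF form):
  p | t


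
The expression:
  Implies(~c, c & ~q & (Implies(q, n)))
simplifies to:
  c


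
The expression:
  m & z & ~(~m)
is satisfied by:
  {z: True, m: True}


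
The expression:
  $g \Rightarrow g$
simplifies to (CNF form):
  $\text{True}$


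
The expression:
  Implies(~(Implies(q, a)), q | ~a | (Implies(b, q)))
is always true.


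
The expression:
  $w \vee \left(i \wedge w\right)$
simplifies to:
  $w$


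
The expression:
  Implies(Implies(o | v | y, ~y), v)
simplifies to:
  v | y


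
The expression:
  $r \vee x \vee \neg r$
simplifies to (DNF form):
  $\text{True}$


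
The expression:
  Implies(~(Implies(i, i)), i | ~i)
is always true.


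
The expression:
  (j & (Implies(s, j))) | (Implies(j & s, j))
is always true.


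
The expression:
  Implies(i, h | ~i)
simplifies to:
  h | ~i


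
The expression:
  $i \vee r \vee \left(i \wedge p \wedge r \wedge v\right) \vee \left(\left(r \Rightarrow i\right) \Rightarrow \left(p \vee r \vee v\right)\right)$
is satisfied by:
  {i: True, r: True, v: True, p: True}
  {i: True, r: True, v: True, p: False}
  {i: True, r: True, p: True, v: False}
  {i: True, r: True, p: False, v: False}
  {i: True, v: True, p: True, r: False}
  {i: True, v: True, p: False, r: False}
  {i: True, v: False, p: True, r: False}
  {i: True, v: False, p: False, r: False}
  {r: True, v: True, p: True, i: False}
  {r: True, v: True, p: False, i: False}
  {r: True, p: True, v: False, i: False}
  {r: True, p: False, v: False, i: False}
  {v: True, p: True, r: False, i: False}
  {v: True, r: False, p: False, i: False}
  {p: True, r: False, v: False, i: False}


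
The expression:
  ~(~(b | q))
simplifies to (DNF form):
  b | q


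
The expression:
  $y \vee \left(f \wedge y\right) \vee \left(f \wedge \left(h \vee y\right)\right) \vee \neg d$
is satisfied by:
  {y: True, h: True, f: True, d: False}
  {y: True, h: True, f: False, d: False}
  {y: True, f: True, h: False, d: False}
  {y: True, f: False, h: False, d: False}
  {h: True, f: True, y: False, d: False}
  {h: True, y: False, f: False, d: False}
  {h: False, f: True, y: False, d: False}
  {h: False, y: False, f: False, d: False}
  {y: True, d: True, h: True, f: True}
  {y: True, d: True, h: True, f: False}
  {y: True, d: True, f: True, h: False}
  {y: True, d: True, f: False, h: False}
  {d: True, h: True, f: True, y: False}


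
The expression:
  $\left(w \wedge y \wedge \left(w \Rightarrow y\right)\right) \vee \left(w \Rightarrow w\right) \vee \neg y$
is always true.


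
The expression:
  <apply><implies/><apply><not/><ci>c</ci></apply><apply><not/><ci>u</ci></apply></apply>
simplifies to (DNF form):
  <apply><or/><ci>c</ci><apply><not/><ci>u</ci></apply></apply>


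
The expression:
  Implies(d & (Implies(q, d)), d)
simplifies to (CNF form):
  True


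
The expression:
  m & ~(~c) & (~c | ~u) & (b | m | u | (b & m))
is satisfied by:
  {c: True, m: True, u: False}


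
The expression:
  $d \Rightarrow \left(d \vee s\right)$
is always true.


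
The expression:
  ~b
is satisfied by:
  {b: False}


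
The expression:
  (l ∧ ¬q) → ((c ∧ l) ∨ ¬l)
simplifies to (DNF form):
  c ∨ q ∨ ¬l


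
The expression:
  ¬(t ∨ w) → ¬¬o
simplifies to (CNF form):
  o ∨ t ∨ w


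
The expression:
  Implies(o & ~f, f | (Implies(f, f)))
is always true.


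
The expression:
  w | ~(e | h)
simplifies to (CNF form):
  (w | ~e) & (w | ~h)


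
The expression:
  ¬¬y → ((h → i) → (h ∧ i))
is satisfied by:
  {h: True, y: False}
  {y: False, h: False}
  {y: True, h: True}


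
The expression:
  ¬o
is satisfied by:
  {o: False}


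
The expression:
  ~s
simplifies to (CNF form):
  ~s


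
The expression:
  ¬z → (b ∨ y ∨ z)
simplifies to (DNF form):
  b ∨ y ∨ z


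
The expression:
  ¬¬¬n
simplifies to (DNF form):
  ¬n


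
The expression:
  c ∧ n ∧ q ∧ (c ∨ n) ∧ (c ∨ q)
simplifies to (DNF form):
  c ∧ n ∧ q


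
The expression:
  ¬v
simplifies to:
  ¬v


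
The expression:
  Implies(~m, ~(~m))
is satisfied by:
  {m: True}


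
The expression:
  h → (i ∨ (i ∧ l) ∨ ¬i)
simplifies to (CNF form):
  True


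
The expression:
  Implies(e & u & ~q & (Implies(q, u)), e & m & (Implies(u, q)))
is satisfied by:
  {q: True, u: False, e: False}
  {u: False, e: False, q: False}
  {q: True, e: True, u: False}
  {e: True, u: False, q: False}
  {q: True, u: True, e: False}
  {u: True, q: False, e: False}
  {q: True, e: True, u: True}


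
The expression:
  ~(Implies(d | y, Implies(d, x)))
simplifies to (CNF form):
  d & ~x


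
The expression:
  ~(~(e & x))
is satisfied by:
  {e: True, x: True}


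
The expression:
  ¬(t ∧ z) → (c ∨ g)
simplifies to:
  c ∨ g ∨ (t ∧ z)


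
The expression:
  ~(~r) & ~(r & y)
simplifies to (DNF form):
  r & ~y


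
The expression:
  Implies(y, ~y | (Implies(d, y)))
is always true.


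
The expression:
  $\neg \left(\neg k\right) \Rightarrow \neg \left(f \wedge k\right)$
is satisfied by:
  {k: False, f: False}
  {f: True, k: False}
  {k: True, f: False}


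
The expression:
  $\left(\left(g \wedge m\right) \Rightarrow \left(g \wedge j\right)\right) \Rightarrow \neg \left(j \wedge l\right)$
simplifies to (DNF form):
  $\neg j \vee \neg l$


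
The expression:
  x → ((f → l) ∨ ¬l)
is always true.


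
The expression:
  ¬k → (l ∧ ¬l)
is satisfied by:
  {k: True}


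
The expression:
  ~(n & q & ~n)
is always true.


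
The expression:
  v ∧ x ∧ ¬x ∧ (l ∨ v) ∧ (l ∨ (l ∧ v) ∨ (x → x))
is never true.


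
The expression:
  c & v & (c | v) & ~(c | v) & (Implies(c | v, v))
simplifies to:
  False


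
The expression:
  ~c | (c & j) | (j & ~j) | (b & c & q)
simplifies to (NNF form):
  j | ~c | (b & q)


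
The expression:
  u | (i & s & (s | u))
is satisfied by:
  {u: True, s: True, i: True}
  {u: True, s: True, i: False}
  {u: True, i: True, s: False}
  {u: True, i: False, s: False}
  {s: True, i: True, u: False}


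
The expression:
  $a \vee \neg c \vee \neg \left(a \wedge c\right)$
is always true.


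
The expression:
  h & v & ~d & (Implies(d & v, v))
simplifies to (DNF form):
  h & v & ~d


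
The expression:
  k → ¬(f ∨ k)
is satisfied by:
  {k: False}


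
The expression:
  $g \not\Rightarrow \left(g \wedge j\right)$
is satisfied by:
  {g: True, j: False}


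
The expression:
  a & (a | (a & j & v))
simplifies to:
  a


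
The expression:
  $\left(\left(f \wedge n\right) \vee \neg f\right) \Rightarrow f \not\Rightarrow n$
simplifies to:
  $f \wedge \neg n$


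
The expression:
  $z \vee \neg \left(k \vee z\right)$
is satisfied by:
  {z: True, k: False}
  {k: False, z: False}
  {k: True, z: True}


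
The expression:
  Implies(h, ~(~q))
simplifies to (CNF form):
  q | ~h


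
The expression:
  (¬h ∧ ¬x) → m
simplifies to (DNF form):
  h ∨ m ∨ x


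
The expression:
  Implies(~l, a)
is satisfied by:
  {a: True, l: True}
  {a: True, l: False}
  {l: True, a: False}


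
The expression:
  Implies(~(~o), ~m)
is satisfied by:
  {m: False, o: False}
  {o: True, m: False}
  {m: True, o: False}


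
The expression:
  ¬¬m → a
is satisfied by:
  {a: True, m: False}
  {m: False, a: False}
  {m: True, a: True}


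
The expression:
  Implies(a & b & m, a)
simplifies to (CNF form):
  True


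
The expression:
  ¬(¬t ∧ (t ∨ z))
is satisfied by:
  {t: True, z: False}
  {z: False, t: False}
  {z: True, t: True}


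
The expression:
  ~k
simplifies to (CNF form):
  ~k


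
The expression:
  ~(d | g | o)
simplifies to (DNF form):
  ~d & ~g & ~o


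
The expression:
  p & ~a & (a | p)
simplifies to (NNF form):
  p & ~a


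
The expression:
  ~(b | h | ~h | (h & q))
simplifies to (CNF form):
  False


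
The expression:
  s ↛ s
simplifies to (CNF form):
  False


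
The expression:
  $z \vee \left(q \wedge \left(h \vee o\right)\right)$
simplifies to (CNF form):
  $\left(q \vee z\right) \wedge \left(h \vee o \vee z\right) \wedge \left(h \vee q \vee z\right) \wedge \left(o \vee q \vee z\right)$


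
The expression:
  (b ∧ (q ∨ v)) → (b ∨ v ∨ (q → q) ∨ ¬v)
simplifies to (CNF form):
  True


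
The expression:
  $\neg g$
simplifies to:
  $\neg g$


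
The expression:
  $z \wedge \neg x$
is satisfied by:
  {z: True, x: False}


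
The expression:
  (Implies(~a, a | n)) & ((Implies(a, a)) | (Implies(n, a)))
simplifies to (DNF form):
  a | n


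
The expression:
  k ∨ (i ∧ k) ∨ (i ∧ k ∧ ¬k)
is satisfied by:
  {k: True}


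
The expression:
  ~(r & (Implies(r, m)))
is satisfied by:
  {m: False, r: False}
  {r: True, m: False}
  {m: True, r: False}


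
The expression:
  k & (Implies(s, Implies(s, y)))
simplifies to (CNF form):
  k & (y | ~s)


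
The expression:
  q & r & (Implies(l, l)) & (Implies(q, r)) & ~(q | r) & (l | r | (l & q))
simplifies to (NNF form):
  False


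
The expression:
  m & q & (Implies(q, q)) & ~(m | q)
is never true.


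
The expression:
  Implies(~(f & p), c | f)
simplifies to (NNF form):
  c | f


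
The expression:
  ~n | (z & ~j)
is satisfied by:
  {z: True, n: False, j: False}
  {z: False, n: False, j: False}
  {j: True, z: True, n: False}
  {j: True, z: False, n: False}
  {n: True, z: True, j: False}


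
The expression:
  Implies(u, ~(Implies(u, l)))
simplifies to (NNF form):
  ~l | ~u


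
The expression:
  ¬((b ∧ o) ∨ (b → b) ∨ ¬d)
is never true.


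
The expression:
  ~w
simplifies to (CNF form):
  ~w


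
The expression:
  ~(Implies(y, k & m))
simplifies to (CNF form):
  y & (~k | ~m)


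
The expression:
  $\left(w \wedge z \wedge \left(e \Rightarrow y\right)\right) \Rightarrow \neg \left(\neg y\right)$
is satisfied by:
  {y: True, e: True, w: False, z: False}
  {y: True, w: False, e: False, z: False}
  {e: True, y: False, w: False, z: False}
  {y: False, w: False, e: False, z: False}
  {z: True, y: True, e: True, w: False}
  {z: True, y: True, w: False, e: False}
  {z: True, e: True, y: False, w: False}
  {z: True, y: False, w: False, e: False}
  {y: True, w: True, e: True, z: False}
  {y: True, w: True, z: False, e: False}
  {w: True, e: True, z: False, y: False}
  {w: True, z: False, e: False, y: False}
  {y: True, w: True, z: True, e: True}
  {y: True, w: True, z: True, e: False}
  {w: True, z: True, e: True, y: False}


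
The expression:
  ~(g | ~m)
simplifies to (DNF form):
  m & ~g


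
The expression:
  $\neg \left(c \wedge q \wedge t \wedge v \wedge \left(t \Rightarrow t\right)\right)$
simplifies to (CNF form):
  $\neg c \vee \neg q \vee \neg t \vee \neg v$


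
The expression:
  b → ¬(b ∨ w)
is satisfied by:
  {b: False}


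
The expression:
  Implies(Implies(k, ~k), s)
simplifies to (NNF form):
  k | s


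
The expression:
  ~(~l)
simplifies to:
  l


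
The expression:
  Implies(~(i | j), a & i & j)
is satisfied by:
  {i: True, j: True}
  {i: True, j: False}
  {j: True, i: False}


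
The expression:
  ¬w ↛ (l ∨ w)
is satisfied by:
  {w: False, l: False}


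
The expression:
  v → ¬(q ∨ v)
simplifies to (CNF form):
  ¬v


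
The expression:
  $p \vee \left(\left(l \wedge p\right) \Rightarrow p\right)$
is always true.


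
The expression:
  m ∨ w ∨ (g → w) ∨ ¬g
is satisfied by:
  {m: True, w: True, g: False}
  {m: True, g: False, w: False}
  {w: True, g: False, m: False}
  {w: False, g: False, m: False}
  {m: True, w: True, g: True}
  {m: True, g: True, w: False}
  {w: True, g: True, m: False}


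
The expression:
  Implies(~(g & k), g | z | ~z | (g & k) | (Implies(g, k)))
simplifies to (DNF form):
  True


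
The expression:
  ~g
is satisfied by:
  {g: False}


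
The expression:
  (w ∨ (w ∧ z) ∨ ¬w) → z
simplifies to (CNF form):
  z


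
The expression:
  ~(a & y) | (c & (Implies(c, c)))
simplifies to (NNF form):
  c | ~a | ~y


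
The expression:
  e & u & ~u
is never true.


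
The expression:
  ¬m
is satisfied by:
  {m: False}


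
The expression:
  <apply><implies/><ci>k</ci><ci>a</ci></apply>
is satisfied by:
  {a: True, k: False}
  {k: False, a: False}
  {k: True, a: True}


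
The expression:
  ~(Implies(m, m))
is never true.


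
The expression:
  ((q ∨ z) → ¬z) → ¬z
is always true.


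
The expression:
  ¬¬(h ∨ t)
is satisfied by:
  {t: True, h: True}
  {t: True, h: False}
  {h: True, t: False}


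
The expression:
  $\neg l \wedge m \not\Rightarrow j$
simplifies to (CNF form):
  $m \wedge \neg j \wedge \neg l$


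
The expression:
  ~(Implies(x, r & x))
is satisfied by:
  {x: True, r: False}


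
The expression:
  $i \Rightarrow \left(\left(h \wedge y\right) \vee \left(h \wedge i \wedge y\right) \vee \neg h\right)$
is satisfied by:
  {y: True, h: False, i: False}
  {h: False, i: False, y: False}
  {y: True, i: True, h: False}
  {i: True, h: False, y: False}
  {y: True, h: True, i: False}
  {h: True, y: False, i: False}
  {y: True, i: True, h: True}


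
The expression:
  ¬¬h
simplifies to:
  h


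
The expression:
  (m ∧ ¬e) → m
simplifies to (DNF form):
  True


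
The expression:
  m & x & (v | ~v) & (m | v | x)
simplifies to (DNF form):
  m & x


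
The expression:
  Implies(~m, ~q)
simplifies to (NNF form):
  m | ~q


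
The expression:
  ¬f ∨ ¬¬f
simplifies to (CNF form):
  True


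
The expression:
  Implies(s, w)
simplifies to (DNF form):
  w | ~s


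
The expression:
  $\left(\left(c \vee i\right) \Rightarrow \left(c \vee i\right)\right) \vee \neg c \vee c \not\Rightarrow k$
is always true.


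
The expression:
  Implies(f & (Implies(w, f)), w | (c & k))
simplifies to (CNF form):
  (c | w | ~f) & (k | w | ~f)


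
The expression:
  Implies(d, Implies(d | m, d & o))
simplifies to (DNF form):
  o | ~d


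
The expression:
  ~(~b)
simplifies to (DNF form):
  b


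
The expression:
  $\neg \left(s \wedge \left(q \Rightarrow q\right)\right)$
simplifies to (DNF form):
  $\neg s$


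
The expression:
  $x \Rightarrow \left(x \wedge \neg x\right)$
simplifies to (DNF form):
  $\neg x$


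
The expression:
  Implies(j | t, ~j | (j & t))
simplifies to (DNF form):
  t | ~j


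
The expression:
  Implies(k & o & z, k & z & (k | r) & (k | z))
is always true.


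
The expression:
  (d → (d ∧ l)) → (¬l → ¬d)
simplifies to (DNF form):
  True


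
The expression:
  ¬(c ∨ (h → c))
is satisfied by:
  {h: True, c: False}


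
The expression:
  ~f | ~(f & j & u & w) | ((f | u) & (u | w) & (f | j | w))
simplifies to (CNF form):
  True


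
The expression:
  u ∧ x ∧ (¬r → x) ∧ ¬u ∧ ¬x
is never true.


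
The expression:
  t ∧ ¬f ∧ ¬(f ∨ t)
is never true.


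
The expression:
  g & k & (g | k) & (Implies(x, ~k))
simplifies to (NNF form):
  g & k & ~x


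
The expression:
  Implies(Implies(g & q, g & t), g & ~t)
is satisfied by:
  {g: True, t: False}


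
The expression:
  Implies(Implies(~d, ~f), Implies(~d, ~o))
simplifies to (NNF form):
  d | f | ~o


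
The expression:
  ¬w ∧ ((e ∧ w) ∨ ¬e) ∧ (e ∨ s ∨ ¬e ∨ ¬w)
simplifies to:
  ¬e ∧ ¬w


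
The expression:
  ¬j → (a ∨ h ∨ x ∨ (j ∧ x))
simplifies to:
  a ∨ h ∨ j ∨ x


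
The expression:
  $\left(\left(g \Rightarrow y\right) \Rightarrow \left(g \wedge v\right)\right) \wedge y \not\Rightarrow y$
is never true.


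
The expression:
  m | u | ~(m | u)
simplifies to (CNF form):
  True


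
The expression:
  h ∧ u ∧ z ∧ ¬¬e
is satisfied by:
  {h: True, z: True, e: True, u: True}


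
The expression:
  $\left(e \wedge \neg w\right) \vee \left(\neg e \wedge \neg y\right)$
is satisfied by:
  {y: False, w: False, e: False}
  {e: True, y: False, w: False}
  {w: True, y: False, e: False}
  {e: True, y: True, w: False}


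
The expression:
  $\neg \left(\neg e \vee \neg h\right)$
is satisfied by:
  {h: True, e: True}


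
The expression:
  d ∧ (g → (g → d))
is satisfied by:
  {d: True}


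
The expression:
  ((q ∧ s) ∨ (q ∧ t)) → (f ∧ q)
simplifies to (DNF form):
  f ∨ (¬s ∧ ¬t) ∨ ¬q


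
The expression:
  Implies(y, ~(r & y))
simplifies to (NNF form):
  ~r | ~y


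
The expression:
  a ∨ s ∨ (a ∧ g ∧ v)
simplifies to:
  a ∨ s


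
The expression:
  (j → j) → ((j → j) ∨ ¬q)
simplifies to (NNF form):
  True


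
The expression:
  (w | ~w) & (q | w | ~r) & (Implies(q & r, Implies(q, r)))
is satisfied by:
  {q: True, w: True, r: False}
  {q: True, w: False, r: False}
  {w: True, q: False, r: False}
  {q: False, w: False, r: False}
  {r: True, q: True, w: True}
  {r: True, q: True, w: False}
  {r: True, w: True, q: False}


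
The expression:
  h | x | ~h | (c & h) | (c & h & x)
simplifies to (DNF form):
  True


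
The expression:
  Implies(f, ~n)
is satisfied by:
  {n: False, f: False}
  {f: True, n: False}
  {n: True, f: False}


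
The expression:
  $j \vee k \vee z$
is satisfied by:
  {k: True, z: True, j: True}
  {k: True, z: True, j: False}
  {k: True, j: True, z: False}
  {k: True, j: False, z: False}
  {z: True, j: True, k: False}
  {z: True, j: False, k: False}
  {j: True, z: False, k: False}


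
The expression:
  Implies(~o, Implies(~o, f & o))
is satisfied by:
  {o: True}


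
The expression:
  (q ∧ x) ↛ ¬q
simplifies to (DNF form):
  q ∧ x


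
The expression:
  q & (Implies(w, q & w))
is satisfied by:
  {q: True}


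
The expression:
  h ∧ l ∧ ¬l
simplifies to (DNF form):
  False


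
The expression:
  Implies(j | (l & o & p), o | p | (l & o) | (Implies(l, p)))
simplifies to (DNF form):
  o | p | ~j | ~l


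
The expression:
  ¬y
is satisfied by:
  {y: False}


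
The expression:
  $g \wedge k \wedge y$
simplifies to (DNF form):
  $g \wedge k \wedge y$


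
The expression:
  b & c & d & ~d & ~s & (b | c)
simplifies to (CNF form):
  False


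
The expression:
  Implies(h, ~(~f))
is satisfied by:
  {f: True, h: False}
  {h: False, f: False}
  {h: True, f: True}


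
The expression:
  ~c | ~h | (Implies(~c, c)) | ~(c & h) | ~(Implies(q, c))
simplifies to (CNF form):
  True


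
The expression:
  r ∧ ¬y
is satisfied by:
  {r: True, y: False}


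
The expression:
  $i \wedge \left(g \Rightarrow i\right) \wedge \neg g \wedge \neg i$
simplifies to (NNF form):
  $\text{False}$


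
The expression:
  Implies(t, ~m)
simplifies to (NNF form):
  ~m | ~t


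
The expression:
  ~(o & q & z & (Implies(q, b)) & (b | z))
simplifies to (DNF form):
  ~b | ~o | ~q | ~z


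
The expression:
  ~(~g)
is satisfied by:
  {g: True}


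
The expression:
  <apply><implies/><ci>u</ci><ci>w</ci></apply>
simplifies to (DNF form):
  <apply><or/><ci>w</ci><apply><not/><ci>u</ci></apply></apply>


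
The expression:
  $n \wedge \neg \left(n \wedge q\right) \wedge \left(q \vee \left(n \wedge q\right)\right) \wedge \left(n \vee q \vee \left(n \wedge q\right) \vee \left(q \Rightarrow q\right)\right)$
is never true.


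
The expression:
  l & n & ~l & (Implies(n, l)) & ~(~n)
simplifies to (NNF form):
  False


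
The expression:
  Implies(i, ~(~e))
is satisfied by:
  {e: True, i: False}
  {i: False, e: False}
  {i: True, e: True}


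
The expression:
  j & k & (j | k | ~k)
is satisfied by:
  {j: True, k: True}


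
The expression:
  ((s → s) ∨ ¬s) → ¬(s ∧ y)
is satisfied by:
  {s: False, y: False}
  {y: True, s: False}
  {s: True, y: False}


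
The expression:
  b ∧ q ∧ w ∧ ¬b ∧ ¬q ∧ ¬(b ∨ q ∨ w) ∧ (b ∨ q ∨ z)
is never true.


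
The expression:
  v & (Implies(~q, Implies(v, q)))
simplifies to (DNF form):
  q & v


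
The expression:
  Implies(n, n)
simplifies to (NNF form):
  True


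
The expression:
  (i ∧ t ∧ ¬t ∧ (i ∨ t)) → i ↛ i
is always true.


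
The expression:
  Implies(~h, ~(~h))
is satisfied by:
  {h: True}


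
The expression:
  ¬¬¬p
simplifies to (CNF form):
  ¬p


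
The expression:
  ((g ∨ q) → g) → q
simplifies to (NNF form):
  q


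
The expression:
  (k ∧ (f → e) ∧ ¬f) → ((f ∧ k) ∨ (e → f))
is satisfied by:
  {f: True, k: False, e: False}
  {f: False, k: False, e: False}
  {e: True, f: True, k: False}
  {e: True, f: False, k: False}
  {k: True, f: True, e: False}
  {k: True, f: False, e: False}
  {k: True, e: True, f: True}


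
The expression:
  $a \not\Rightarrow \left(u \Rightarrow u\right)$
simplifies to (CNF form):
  $\text{False}$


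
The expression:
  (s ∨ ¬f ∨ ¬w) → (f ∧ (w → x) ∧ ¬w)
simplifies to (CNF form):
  f ∧ (¬s ∨ ¬w)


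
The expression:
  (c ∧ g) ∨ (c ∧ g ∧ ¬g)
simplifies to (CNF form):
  c ∧ g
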